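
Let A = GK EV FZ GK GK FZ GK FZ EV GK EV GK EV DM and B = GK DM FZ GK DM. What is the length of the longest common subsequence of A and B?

Backtracking the LCS table gives one alignment: GK (A1,B1) → FZ (A8,B3) → GK (A12,B4) → DM (A14,B5).
So the longest common subsequence has length 4.

4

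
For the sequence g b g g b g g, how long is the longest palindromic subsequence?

One longest palindromic subsequence is gbggbg (positions 1,2,3,4,5,7); it reads the same forward and backward, and the interval DP gives dp[1][7] = 6.

6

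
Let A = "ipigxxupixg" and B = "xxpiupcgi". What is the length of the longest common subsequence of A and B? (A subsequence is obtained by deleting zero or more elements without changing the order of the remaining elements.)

5

Backtracking the LCS table gives one alignment: p (A2,B3) → i (A3,B4) → u (A7,B5) → p (A8,B6) → i (A9,B9).
So the longest common subsequence has length 5.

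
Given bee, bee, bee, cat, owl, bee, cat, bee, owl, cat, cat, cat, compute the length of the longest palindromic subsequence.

7

Using dp[i][j] = 2 + dp[i+1][j−1] if the ends match, else max(dp[i+1][j], dp[i][j−1]):
dp[1][12] = 7. A witness is cat owl bee cat bee owl cat at positions 4,5,6,7,8,9,12.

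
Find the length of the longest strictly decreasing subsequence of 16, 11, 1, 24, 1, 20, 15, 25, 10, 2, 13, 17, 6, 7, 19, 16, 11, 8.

6

Let dp[i] be the longest decreasing subsequence ending at position i. Then dp = [1, 2, 3, 1, 3, 2, 3, 1, 4, 5, 4, 3, 5, 5, 3, 4, 5, 6].
The maximum is 6; one witness is 24, 20, 15, 13, 11, 8 at positions 4,6,7,11,17,18.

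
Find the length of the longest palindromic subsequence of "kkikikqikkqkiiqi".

10

One longest palindromic subsequence is iikqkkqkii (positions 3,5,6,7,9,10,11,12,14,16); it reads the same forward and backward, and the interval DP gives dp[1][16] = 10.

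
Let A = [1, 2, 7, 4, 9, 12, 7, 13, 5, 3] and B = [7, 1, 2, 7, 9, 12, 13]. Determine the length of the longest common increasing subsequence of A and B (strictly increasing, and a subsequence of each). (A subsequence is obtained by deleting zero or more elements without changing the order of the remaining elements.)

For each value that appears in both, track the longest common increasing run ending there.
The best achievable length is 6; one witness is 1, 2, 7, 9, 12, 13 (A-positions 1,2,3,5,6,8, B-positions 2,3,4,5,6,7).

6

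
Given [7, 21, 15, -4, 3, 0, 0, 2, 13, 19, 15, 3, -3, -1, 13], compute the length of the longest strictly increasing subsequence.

Scanning left to right, the best length ending at each element is: 7→1, 21→2, 15→2, -4→1, 3→2, 0→2, 0→2, 2→3, 13→4, 19→5, 15→5, 3→4, -3→2, -1→3, 13→5.
So the longest increasing subsequence has length 5, e.g. -4, 0, 2, 13, 19.

5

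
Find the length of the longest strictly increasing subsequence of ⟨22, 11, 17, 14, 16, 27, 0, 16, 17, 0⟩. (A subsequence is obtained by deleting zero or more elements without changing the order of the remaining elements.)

4

Let dp[i] be the longest increasing subsequence ending at position i. Then dp = [1, 1, 2, 2, 3, 4, 1, 3, 4, 1].
The maximum is 4; one witness is 11, 14, 16, 27 at positions 2,4,5,6.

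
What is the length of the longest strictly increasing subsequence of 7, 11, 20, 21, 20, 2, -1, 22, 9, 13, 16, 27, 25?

Let dp[i] be the longest increasing subsequence ending at position i. Then dp = [1, 2, 3, 4, 3, 1, 1, 5, 2, 3, 4, 6, 6].
The maximum is 6; one witness is 7, 11, 20, 21, 22, 27 at positions 1,2,3,4,8,12.

6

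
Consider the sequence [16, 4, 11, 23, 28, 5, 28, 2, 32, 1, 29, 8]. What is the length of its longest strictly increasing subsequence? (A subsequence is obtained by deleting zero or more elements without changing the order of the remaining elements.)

5

Scanning left to right, the best length ending at each element is: 16→1, 4→1, 11→2, 23→3, 28→4, 5→2, 28→4, 2→1, 32→5, 1→1, 29→5, 8→3.
So the longest increasing subsequence has length 5, e.g. 4, 11, 23, 28, 32.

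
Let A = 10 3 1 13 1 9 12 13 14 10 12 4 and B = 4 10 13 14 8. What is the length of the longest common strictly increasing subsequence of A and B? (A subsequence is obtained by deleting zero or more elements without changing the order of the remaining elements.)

3

For each value that appears in both, track the longest common increasing run ending there.
The best achievable length is 3; one witness is 10, 13, 14 (A-positions 1,4,9, B-positions 2,3,4).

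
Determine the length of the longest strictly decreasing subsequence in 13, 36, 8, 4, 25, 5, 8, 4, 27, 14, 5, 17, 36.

One longest decreasing subsequence is 13, 8, 5, 4 (positions 1,3,6,8), of length 4; no longer one exists.

4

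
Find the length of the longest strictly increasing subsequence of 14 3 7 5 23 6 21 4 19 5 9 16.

5

Scanning left to right, the best length ending at each element is: 14→1, 3→1, 7→2, 5→2, 23→3, 6→3, 21→4, 4→2, 19→4, 5→3, 9→4, 16→5.
So the longest increasing subsequence has length 5, e.g. 3, 5, 6, 9, 16.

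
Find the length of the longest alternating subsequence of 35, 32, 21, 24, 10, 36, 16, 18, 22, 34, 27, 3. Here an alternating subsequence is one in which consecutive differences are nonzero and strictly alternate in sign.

Track the best alternating length ending on an up-step vs a down-step at each position: up/down = 1/1, 1/2, 1/2, 3/2, 1/4, 5/1, 5/6, 7/6, 7/6, 7/6, 7/8, 1/8.
The maximum over both is 8; one such subsequence is 35, 21, 24, 10, 36, 16, 34, 27.

8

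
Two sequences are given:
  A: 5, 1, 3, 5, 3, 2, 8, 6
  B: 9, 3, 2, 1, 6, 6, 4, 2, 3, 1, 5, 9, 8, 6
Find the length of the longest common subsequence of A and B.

Backtracking the LCS table gives one alignment: 1 (A2,B4) → 3 (A3,B9) → 5 (A4,B11) → 8 (A7,B13) → 6 (A8,B14).
So the longest common subsequence has length 5.

5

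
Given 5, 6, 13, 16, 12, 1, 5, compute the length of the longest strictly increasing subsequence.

4

Let dp[i] be the longest increasing subsequence ending at position i. Then dp = [1, 2, 3, 4, 3, 1, 2].
The maximum is 4; one witness is 5, 6, 13, 16 at positions 1,2,3,4.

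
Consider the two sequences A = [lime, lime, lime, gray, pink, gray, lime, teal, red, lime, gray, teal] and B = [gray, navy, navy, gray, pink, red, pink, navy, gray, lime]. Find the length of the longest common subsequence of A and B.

A longest common subsequence is gray, pink, gray, lime (length 4); the LCS DP confirms no longer common subsequence exists.

4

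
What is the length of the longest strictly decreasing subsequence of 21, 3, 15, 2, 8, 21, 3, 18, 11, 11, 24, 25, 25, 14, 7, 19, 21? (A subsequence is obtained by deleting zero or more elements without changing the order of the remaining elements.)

4

One longest decreasing subsequence is 21, 15, 8, 3 (positions 1,3,5,7), of length 4; no longer one exists.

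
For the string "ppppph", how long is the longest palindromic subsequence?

5

One longest palindromic subsequence is ppppp (positions 1,2,3,4,5); it reads the same forward and backward, and the interval DP gives dp[1][6] = 5.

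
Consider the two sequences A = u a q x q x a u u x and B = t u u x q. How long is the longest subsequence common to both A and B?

3

A longest common subsequence is uxq (length 3); the LCS DP confirms no longer common subsequence exists.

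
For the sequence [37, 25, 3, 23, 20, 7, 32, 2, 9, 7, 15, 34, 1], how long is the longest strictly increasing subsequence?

Let dp[i] be the longest increasing subsequence ending at position i. Then dp = [1, 1, 1, 2, 2, 2, 3, 1, 3, 2, 4, 5, 1].
The maximum is 5; one witness is 3, 7, 9, 15, 34 at positions 3,6,9,11,12.

5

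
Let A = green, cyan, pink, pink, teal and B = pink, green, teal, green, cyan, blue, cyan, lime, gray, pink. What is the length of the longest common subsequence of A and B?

3

A longest common subsequence is green, cyan, pink (length 3); the LCS DP confirms no longer common subsequence exists.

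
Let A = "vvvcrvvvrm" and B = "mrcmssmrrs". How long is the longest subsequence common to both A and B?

Backtracking the LCS table gives one alignment: c (A4,B3) → r (A5,B8) → r (A9,B9).
So the longest common subsequence has length 3.

3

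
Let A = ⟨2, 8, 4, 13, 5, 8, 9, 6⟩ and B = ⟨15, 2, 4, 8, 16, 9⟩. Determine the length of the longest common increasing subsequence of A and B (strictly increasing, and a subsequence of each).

A longest common strictly increasing subsequence is 2, 4, 8, 9 (length 4); it appears in order in both A and B, and no longer such subsequence exists.

4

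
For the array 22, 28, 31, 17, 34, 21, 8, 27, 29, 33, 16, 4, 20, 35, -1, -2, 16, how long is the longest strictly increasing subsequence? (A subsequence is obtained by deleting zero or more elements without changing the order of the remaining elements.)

6

One longest increasing subsequence is 17, 21, 27, 29, 33, 35 (positions 4,6,8,9,10,14), of length 6; no longer one exists.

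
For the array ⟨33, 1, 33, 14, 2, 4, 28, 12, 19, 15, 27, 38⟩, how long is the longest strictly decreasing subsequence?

Let dp[i] be the longest decreasing subsequence ending at position i. Then dp = [1, 2, 1, 2, 3, 3, 2, 3, 3, 4, 3, 1].
The maximum is 4; one witness is 33, 28, 19, 15 at positions 1,7,9,10.

4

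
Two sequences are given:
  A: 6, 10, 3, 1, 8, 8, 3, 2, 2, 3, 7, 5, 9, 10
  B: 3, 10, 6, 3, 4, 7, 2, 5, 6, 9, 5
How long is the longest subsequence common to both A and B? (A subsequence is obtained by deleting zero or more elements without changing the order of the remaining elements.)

Backtracking the LCS table gives one alignment: 6 (A1,B3) → 3 (A3,B4) → 2 (A9,B7) → 5 (A12,B8) → 9 (A13,B10).
So the longest common subsequence has length 5.

5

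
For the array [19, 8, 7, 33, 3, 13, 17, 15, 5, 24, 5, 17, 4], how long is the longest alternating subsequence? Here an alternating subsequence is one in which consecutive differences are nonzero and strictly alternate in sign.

10

Track the best alternating length ending on an up-step vs a down-step at each position: up/down = 1/1, 1/2, 1/2, 3/1, 1/4, 5/4, 5/4, 5/6, 5/6, 7/4, 5/8, 9/8, 5/10.
The maximum over both is 10; one such subsequence is 19, 8, 33, 3, 17, 15, 24, 5, 17, 4.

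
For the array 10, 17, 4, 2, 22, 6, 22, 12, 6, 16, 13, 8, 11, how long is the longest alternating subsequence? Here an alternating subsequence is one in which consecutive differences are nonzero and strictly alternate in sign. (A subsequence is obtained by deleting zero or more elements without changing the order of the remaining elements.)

10

Track the best alternating length ending on an up-step vs a down-step at each position: up/down = 1/1, 2/1, 1/3, 1/3, 4/1, 4/5, 6/1, 6/7, 4/7, 8/7, 8/9, 8/9, 10/9.
The maximum over both is 10; one such subsequence is 10, 17, 4, 22, 6, 22, 12, 16, 8, 11.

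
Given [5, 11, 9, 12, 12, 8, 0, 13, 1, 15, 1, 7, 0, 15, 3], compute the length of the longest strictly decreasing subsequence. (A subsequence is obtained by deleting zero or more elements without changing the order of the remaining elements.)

Scanning left to right, the best length ending at each element is: 5→1, 11→1, 9→2, 12→1, 12→1, 8→3, 0→4, 13→1, 1→4, 15→1, 1→4, 7→4, 0→5, 15→1, 3→5.
So the longest decreasing subsequence has length 5, e.g. 11, 9, 8, 1, 0.

5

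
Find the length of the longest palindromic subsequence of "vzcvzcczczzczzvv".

12

One longest palindromic subsequence is vvzzczzczzvv (positions 1,4,5,8,9,10,11,12,13,14,15,16); it reads the same forward and backward, and the interval DP gives dp[1][16] = 12.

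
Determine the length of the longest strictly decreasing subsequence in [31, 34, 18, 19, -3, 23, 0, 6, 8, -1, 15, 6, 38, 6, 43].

Scanning left to right, the best length ending at each element is: 31→1, 34→1, 18→2, 19→2, -3→3, 23→2, 0→3, 6→3, 8→3, -1→4, 15→3, 6→4, 38→1, 6→4, 43→1.
So the longest decreasing subsequence has length 4, e.g. 31, 18, 0, -1.

4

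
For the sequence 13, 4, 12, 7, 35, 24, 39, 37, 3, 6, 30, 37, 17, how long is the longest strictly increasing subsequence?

Let dp[i] be the longest increasing subsequence ending at position i. Then dp = [1, 1, 2, 2, 3, 3, 4, 4, 1, 2, 4, 5, 3].
The maximum is 5; one witness is 4, 12, 24, 30, 37 at positions 2,3,6,11,12.

5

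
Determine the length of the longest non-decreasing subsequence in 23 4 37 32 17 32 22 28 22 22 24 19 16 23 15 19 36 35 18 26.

Let dp[i] be the longest non-decreasing subsequence ending at position i. Then dp = [1, 1, 2, 2, 2, 3, 3, 4, 4, 5, 6, 3, 2, 6, 2, 4, 7, 7, 3, 7].
The maximum is 7; one witness is 4, 17, 22, 22, 22, 24, 36 at positions 2,5,7,9,10,11,17.

7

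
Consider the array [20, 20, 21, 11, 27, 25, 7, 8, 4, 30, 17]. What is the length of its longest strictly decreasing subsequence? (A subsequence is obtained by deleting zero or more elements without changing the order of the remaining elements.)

4

Let dp[i] be the longest decreasing subsequence ending at position i. Then dp = [1, 1, 1, 2, 1, 2, 3, 3, 4, 1, 3].
The maximum is 4; one witness is 20, 11, 7, 4 at positions 1,4,7,9.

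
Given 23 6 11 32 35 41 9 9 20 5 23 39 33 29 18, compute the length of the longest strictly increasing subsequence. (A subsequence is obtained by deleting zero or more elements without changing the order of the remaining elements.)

Scanning left to right, the best length ending at each element is: 23→1, 6→1, 11→2, 32→3, 35→4, 41→5, 9→2, 9→2, 20→3, 5→1, 23→4, 39→5, 33→5, 29→5, 18→3.
So the longest increasing subsequence has length 5, e.g. 6, 11, 32, 35, 41.

5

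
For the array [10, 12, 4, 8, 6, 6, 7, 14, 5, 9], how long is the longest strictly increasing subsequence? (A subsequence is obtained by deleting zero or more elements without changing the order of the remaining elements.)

Scanning left to right, the best length ending at each element is: 10→1, 12→2, 4→1, 8→2, 6→2, 6→2, 7→3, 14→4, 5→2, 9→4.
So the longest increasing subsequence has length 4, e.g. 4, 6, 7, 14.

4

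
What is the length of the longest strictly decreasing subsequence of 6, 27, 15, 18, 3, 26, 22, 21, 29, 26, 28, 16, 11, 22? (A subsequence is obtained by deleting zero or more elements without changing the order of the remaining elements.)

6

Scanning left to right, the best length ending at each element is: 6→1, 27→1, 15→2, 18→2, 3→3, 26→2, 22→3, 21→4, 29→1, 26→2, 28→2, 16→5, 11→6, 22→3.
So the longest decreasing subsequence has length 6, e.g. 27, 26, 22, 21, 16, 11.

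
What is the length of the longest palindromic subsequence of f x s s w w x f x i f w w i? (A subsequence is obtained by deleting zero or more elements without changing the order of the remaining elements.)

One longest palindromic subsequence is wwfifww (positions 5,6,8,10,11,12,13); it reads the same forward and backward, and the interval DP gives dp[1][14] = 7.

7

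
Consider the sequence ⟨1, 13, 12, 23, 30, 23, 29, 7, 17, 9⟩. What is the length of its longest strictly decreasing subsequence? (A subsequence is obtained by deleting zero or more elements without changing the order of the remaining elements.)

4

One longest decreasing subsequence is 30, 23, 17, 9 (positions 5,6,9,10), of length 4; no longer one exists.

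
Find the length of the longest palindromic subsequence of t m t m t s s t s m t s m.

One longest palindromic subsequence is mtmtsstmtm (positions 2,3,4,5,6,7,8,10,11,13); it reads the same forward and backward, and the interval DP gives dp[1][13] = 10.

10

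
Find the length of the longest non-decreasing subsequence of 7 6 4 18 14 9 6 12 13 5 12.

Let dp[i] be the longest non-decreasing subsequence ending at position i. Then dp = [1, 1, 1, 2, 2, 2, 2, 3, 4, 2, 4].
The maximum is 4; one witness is 7, 9, 12, 13 at positions 1,6,8,9.

4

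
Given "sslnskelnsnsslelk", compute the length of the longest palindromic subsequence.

One longest palindromic subsequence is kelssslek (positions 6,7,8,10,12,13,14,15,17); it reads the same forward and backward, and the interval DP gives dp[1][17] = 9.

9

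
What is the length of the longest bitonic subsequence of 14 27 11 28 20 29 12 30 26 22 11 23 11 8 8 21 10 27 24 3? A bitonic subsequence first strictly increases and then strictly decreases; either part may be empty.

One longest bitonic subsequence is 14, 27, 28, 29, 30, 26, 23, 21, 10, 3 (positions 1,2,4,6,8,9,12,16,17,20): it rises to 30 then falls. Length 10 is optimal.

10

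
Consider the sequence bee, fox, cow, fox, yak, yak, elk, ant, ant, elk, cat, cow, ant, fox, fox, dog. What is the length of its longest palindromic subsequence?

8

One longest palindromic subsequence is fox fox elk ant ant elk fox fox (positions 2,4,7,8,9,10,14,15); it reads the same forward and backward, and the interval DP gives dp[1][16] = 8.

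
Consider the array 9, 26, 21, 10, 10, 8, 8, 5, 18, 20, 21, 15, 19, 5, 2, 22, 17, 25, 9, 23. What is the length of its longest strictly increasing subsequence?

Scanning left to right, the best length ending at each element is: 9→1, 26→2, 21→2, 10→2, 10→2, 8→1, 8→1, 5→1, 18→3, 20→4, 21→5, 15→3, 19→4, 5→1, 2→1, 22→6, 17→4, 25→7, 9→2, 23→7.
So the longest increasing subsequence has length 7, e.g. 9, 10, 18, 20, 21, 22, 25.

7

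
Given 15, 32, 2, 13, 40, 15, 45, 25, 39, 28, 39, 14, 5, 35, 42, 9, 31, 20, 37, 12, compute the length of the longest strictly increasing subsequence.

7

Let dp[i] be the longest increasing subsequence ending at position i. Then dp = [1, 2, 1, 2, 3, 3, 4, 4, 5, 5, 6, 3, 2, 6, 7, 3, 6, 4, 7, 4].
The maximum is 7; one witness is 2, 13, 15, 25, 28, 39, 42 at positions 3,4,6,8,10,11,15.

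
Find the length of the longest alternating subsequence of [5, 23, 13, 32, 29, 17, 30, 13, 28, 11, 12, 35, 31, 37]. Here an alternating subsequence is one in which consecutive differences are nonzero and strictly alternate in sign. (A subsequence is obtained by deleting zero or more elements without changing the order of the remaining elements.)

12

Track the best alternating length ending on an up-step vs a down-step at each position: up/down = 1/1, 2/1, 2/3, 4/1, 4/5, 4/5, 6/5, 2/7, 8/7, 2/9, 10/9, 10/1, 10/11, 12/1.
The maximum over both is 12; one such subsequence is 5, 23, 13, 32, 29, 30, 13, 28, 11, 35, 31, 37.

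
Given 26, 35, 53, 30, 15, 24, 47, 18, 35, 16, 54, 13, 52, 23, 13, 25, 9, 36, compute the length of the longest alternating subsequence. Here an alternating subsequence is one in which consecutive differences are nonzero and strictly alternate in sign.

14

A longest alternating subsequence is 26, 35, 15, 24, 18, 35, 16, 54, 13, 52, 23, 25, 9, 36 (positions 1,2,5,6,8,9,10,11,12,13,14,16,17,18); its 13 consecutive differences strictly alternate in sign, and length 14 is optimal.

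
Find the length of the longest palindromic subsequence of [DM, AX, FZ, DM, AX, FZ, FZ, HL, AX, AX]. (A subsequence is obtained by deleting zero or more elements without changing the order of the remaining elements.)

One longest palindromic subsequence is AX AX FZ FZ AX AX (positions 2,5,6,7,9,10); it reads the same forward and backward, and the interval DP gives dp[1][10] = 6.

6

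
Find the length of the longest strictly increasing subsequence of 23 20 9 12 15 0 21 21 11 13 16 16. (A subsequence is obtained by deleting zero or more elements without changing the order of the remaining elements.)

4

One longest increasing subsequence is 9, 12, 15, 21 (positions 3,4,5,7), of length 4; no longer one exists.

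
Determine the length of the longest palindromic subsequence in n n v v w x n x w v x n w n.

11

Using dp[i][j] = 2 + dp[i+1][j−1] if the ends match, else max(dp[i+1][j], dp[i][j−1]):
dp[1][14] = 11. A witness is nnvwxnxwvnn at positions 1,2,4,5,6,7,8,9,10,12,14.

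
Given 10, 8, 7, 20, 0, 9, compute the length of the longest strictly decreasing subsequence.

4

One longest decreasing subsequence is 10, 8, 7, 0 (positions 1,2,3,5), of length 4; no longer one exists.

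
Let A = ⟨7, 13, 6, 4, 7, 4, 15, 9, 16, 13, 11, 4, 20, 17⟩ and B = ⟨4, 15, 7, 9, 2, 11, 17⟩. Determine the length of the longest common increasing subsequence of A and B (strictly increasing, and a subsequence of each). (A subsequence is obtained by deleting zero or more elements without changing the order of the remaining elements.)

A longest common strictly increasing subsequence is 4, 7, 9, 11, 17 (length 5); it appears in order in both A and B, and no longer such subsequence exists.

5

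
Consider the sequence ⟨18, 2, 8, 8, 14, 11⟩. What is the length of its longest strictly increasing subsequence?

3

One longest increasing subsequence is 2, 8, 14 (positions 2,3,5), of length 3; no longer one exists.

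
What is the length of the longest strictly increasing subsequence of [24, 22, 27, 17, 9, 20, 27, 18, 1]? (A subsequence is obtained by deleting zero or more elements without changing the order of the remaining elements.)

Scanning left to right, the best length ending at each element is: 24→1, 22→1, 27→2, 17→1, 9→1, 20→2, 27→3, 18→2, 1→1.
So the longest increasing subsequence has length 3, e.g. 17, 20, 27.

3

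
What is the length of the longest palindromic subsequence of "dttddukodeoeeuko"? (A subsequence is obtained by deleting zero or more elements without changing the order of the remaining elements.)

One longest palindromic subsequence is oeeeo (positions 8,10,12,13,16); it reads the same forward and backward, and the interval DP gives dp[1][16] = 5.

5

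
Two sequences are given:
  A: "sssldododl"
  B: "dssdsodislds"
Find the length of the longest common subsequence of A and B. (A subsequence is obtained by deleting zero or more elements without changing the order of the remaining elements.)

Backtracking the LCS table gives one alignment: s (A1,B2) → s (A2,B3) → s (A3,B5) → o (A6,B6) → d (A7,B7) → d (A9,B11).
So the longest common subsequence has length 6.

6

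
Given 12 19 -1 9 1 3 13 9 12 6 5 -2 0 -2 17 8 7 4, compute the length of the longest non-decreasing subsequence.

6

One longest non-decreasing subsequence is -1, 1, 3, 9, 12, 17 (positions 3,5,6,8,9,15), of length 6; no longer one exists.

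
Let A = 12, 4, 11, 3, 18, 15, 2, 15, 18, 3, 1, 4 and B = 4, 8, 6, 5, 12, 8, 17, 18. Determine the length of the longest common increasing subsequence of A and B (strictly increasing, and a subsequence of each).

2

For each value that appears in both, track the longest common increasing run ending there.
The best achievable length is 2; one witness is 4, 18 (A-positions 2,5, B-positions 1,8).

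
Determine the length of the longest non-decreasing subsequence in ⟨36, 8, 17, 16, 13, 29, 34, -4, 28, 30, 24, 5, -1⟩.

Let dp[i] be the longest non-decreasing subsequence ending at position i. Then dp = [1, 1, 2, 2, 2, 3, 4, 1, 3, 4, 3, 2, 2].
The maximum is 4; one witness is 8, 17, 29, 34 at positions 2,3,6,7.

4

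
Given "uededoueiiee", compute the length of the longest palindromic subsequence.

One longest palindromic subsequence is eeiiee (positions 2,4,9,10,11,12); it reads the same forward and backward, and the interval DP gives dp[1][12] = 6.

6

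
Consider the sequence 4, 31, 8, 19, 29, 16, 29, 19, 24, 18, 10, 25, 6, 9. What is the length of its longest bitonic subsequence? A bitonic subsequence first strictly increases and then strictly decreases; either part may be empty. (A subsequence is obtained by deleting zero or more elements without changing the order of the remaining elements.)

One longest bitonic subsequence is 4, 8, 19, 29, 24, 18, 10, 9 (positions 1,3,4,5,9,10,11,14): it rises to 29 then falls. Length 8 is optimal.

8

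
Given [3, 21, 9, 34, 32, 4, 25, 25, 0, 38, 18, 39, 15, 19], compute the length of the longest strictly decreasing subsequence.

Scanning left to right, the best length ending at each element is: 3→1, 21→1, 9→2, 34→1, 32→2, 4→3, 25→3, 25→3, 0→4, 38→1, 18→4, 39→1, 15→5, 19→4.
So the longest decreasing subsequence has length 5, e.g. 34, 32, 25, 18, 15.

5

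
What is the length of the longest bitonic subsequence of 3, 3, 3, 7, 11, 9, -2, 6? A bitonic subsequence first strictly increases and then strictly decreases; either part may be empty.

One longest bitonic subsequence is 3, 7, 11, 9, 6 (positions 1,4,5,6,8): it rises to 11 then falls. Length 5 is optimal.

5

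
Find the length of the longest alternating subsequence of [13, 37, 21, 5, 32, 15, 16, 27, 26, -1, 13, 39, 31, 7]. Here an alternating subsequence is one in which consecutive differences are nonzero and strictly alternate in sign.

9

A longest alternating subsequence is 13, 37, 21, 32, 15, 27, 26, 39, 31 (positions 1,2,3,5,6,8,9,12,13); its 8 consecutive differences strictly alternate in sign, and length 9 is optimal.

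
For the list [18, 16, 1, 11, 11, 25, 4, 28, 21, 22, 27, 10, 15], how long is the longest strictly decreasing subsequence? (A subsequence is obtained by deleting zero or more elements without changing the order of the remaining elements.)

4

Scanning left to right, the best length ending at each element is: 18→1, 16→2, 1→3, 11→3, 11→3, 25→1, 4→4, 28→1, 21→2, 22→2, 27→2, 10→4, 15→3.
So the longest decreasing subsequence has length 4, e.g. 18, 16, 11, 4.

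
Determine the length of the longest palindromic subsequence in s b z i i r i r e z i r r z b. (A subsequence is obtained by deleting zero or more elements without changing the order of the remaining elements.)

One longest palindromic subsequence is bzrrirrzb (positions 2,3,6,8,11,12,13,14,15); it reads the same forward and backward, and the interval DP gives dp[1][15] = 9.

9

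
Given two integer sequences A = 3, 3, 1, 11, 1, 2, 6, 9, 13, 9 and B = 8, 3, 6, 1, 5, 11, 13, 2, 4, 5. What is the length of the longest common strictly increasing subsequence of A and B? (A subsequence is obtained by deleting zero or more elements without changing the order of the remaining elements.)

A longest common strictly increasing subsequence is 3, 6, 13 (length 3); it appears in order in both A and B, and no longer such subsequence exists.

3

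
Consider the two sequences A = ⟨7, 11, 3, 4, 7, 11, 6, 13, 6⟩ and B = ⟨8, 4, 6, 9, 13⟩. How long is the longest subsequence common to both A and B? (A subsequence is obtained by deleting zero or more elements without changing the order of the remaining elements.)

3

A longest common subsequence is 4, 6, 13 (length 3); the LCS DP confirms no longer common subsequence exists.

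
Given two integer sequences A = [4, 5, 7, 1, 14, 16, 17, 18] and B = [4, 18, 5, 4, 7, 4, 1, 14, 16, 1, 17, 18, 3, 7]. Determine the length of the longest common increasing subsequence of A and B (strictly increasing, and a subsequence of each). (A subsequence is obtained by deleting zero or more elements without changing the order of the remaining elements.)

7

For each value that appears in both, track the longest common increasing run ending there.
The best achievable length is 7; one witness is 4, 5, 7, 14, 16, 17, 18 (A-positions 1,2,3,5,6,7,8, B-positions 1,3,5,8,9,11,12).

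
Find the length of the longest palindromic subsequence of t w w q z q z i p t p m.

One longest palindromic subsequence is tzqzt (positions 1,5,6,7,10); it reads the same forward and backward, and the interval DP gives dp[1][12] = 5.

5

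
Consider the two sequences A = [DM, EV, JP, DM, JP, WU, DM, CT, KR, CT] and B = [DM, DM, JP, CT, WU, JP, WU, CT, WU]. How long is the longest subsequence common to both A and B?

Backtracking the LCS table gives one alignment: DM (A1,B2) → JP (A3,B3) → JP (A5,B6) → WU (A6,B7) → CT (A8,B8).
So the longest common subsequence has length 5.

5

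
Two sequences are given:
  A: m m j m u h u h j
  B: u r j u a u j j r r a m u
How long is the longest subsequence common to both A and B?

4

A longest common subsequence is juuj (length 4); the LCS DP confirms no longer common subsequence exists.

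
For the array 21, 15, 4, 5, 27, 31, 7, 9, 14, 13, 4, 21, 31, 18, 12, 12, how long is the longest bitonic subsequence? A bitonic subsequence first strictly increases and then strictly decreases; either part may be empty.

One longest bitonic subsequence is 4, 5, 7, 9, 14, 21, 31, 18, 12 (positions 3,4,7,8,9,12,13,14,16): it rises to 31 then falls. Length 9 is optimal.

9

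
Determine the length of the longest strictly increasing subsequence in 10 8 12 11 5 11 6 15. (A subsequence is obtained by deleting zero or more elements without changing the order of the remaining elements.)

Scanning left to right, the best length ending at each element is: 10→1, 8→1, 12→2, 11→2, 5→1, 11→2, 6→2, 15→3.
So the longest increasing subsequence has length 3, e.g. 10, 12, 15.

3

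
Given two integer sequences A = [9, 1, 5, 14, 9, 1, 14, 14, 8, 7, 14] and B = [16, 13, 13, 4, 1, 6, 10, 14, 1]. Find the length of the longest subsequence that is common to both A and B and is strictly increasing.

2

A longest common strictly increasing subsequence is 1, 14 (length 2); it appears in order in both A and B, and no longer such subsequence exists.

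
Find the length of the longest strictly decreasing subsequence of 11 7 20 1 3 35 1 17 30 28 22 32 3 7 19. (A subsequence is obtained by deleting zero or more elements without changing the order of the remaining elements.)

Let dp[i] be the longest decreasing subsequence ending at position i. Then dp = [1, 2, 1, 3, 3, 1, 4, 2, 2, 3, 4, 2, 5, 5, 5].
The maximum is 5; one witness is 35, 30, 28, 22, 3 at positions 6,9,10,11,13.

5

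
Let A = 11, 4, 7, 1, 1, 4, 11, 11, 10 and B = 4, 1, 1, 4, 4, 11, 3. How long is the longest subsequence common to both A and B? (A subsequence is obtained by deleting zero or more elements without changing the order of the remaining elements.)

Backtracking the LCS table gives one alignment: 4 (A2,B1) → 1 (A4,B2) → 1 (A5,B3) → 4 (A6,B5) → 11 (A7,B6).
So the longest common subsequence has length 5.

5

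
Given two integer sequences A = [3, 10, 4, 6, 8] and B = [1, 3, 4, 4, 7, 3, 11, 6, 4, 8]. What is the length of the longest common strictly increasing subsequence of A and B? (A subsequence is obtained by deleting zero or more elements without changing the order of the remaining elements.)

4

A longest common strictly increasing subsequence is 3, 4, 6, 8 (length 4); it appears in order in both A and B, and no longer such subsequence exists.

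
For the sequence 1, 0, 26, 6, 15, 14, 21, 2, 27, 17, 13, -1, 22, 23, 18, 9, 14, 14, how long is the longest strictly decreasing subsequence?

Let dp[i] be the longest decreasing subsequence ending at position i. Then dp = [1, 2, 1, 2, 2, 3, 2, 4, 1, 3, 4, 5, 2, 2, 3, 5, 4, 4].
The maximum is 5; one witness is 26, 15, 14, 2, -1 at positions 3,5,6,8,12.

5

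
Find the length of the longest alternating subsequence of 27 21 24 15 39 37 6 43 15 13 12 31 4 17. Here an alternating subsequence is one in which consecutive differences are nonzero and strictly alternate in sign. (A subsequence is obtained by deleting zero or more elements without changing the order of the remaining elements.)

A longest alternating subsequence is 27, 21, 24, 15, 39, 37, 43, 15, 31, 4, 17 (positions 1,2,3,4,5,6,8,9,12,13,14); its 10 consecutive differences strictly alternate in sign, and length 11 is optimal.

11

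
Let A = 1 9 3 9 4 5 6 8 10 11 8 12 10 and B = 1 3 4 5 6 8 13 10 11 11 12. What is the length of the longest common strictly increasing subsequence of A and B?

9

A longest common strictly increasing subsequence is 1, 3, 4, 5, 6, 8, 10, 11, 12 (length 9); it appears in order in both A and B, and no longer such subsequence exists.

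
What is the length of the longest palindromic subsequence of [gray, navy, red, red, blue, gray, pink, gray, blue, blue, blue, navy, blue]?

One longest palindromic subsequence is navy blue gray pink gray blue navy (positions 2,5,6,7,8,11,12); it reads the same forward and backward, and the interval DP gives dp[1][13] = 7.

7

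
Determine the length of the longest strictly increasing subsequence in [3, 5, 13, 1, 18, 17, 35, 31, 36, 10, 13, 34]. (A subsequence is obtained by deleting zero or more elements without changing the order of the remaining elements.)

6

Let dp[i] be the longest increasing subsequence ending at position i. Then dp = [1, 2, 3, 1, 4, 4, 5, 5, 6, 3, 4, 6].
The maximum is 6; one witness is 3, 5, 13, 18, 35, 36 at positions 1,2,3,5,7,9.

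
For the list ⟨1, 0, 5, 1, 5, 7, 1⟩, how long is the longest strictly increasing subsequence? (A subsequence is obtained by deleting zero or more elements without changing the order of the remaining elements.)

4

Let dp[i] be the longest increasing subsequence ending at position i. Then dp = [1, 1, 2, 2, 3, 4, 2].
The maximum is 4; one witness is 0, 1, 5, 7 at positions 2,4,5,6.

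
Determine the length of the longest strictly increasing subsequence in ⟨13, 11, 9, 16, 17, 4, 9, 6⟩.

One longest increasing subsequence is 13, 16, 17 (positions 1,4,5), of length 3; no longer one exists.

3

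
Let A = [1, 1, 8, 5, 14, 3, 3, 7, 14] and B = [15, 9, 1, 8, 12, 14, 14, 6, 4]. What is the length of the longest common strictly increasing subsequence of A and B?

For each value that appears in both, track the longest common increasing run ending there.
The best achievable length is 3; one witness is 1, 8, 14 (A-positions 1,3,5, B-positions 3,4,6).

3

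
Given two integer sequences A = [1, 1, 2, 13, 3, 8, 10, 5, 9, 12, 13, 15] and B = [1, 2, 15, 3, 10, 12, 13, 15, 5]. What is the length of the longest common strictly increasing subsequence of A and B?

7

A longest common strictly increasing subsequence is 1, 2, 3, 10, 12, 13, 15 (length 7); it appears in order in both A and B, and no longer such subsequence exists.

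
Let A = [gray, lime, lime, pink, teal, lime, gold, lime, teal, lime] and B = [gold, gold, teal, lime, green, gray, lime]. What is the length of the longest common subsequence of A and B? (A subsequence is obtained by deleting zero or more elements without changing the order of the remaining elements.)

3

Backtracking the LCS table gives one alignment: teal (A5,B3) → lime (A6,B4) → lime (A10,B7).
So the longest common subsequence has length 3.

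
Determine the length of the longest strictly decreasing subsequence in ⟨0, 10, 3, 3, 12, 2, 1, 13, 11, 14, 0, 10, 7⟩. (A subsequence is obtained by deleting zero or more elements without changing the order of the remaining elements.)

5

Scanning left to right, the best length ending at each element is: 0→1, 10→1, 3→2, 3→2, 12→1, 2→3, 1→4, 13→1, 11→2, 14→1, 0→5, 10→3, 7→4.
So the longest decreasing subsequence has length 5, e.g. 10, 3, 2, 1, 0.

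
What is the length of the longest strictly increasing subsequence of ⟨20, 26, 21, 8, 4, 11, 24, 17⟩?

3

Let dp[i] be the longest increasing subsequence ending at position i. Then dp = [1, 2, 2, 1, 1, 2, 3, 3].
The maximum is 3; one witness is 20, 21, 24 at positions 1,3,7.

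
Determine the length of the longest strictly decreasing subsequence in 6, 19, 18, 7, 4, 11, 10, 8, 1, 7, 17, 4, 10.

7

One longest decreasing subsequence is 19, 18, 11, 10, 8, 7, 4 (positions 2,3,6,7,8,10,12), of length 7; no longer one exists.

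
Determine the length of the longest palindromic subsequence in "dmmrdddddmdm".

9

One longest palindromic subsequence is mmdddddmm (positions 2,3,5,6,7,8,9,10,12); it reads the same forward and backward, and the interval DP gives dp[1][12] = 9.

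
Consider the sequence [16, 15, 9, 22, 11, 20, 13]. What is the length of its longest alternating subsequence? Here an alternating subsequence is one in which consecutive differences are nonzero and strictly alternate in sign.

6

A longest alternating subsequence is 16, 15, 22, 11, 20, 13 (positions 1,2,4,5,6,7); its 5 consecutive differences strictly alternate in sign, and length 6 is optimal.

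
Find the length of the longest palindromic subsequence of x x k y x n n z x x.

One longest palindromic subsequence is xxnnxx (positions 1,2,6,7,9,10); it reads the same forward and backward, and the interval DP gives dp[1][10] = 6.

6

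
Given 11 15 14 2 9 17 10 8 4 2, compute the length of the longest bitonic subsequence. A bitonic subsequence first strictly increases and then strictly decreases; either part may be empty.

Let inc[i] be the LIS ending at i and dec[i] the longest strictly decreasing subsequence starting at i. inc = [1, 2, 2, 1, 2, 3, 3, 2, 2, 1], dec = [5, 6, 5, 1, 4, 5, 4, 3, 2, 1].
max_i inc[i]+dec[i]−1 = 7, with one witness 11, 15, 14, 10, 8, 4, 2.

7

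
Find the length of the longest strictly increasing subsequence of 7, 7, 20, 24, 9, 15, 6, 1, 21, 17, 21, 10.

Scanning left to right, the best length ending at each element is: 7→1, 7→1, 20→2, 24→3, 9→2, 15→3, 6→1, 1→1, 21→4, 17→4, 21→5, 10→3.
So the longest increasing subsequence has length 5, e.g. 7, 9, 15, 17, 21.

5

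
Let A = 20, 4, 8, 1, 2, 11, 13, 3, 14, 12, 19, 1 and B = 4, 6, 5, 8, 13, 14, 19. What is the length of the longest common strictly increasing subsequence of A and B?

5

For each value that appears in both, track the longest common increasing run ending there.
The best achievable length is 5; one witness is 4, 8, 13, 14, 19 (A-positions 2,3,7,9,11, B-positions 1,4,5,6,7).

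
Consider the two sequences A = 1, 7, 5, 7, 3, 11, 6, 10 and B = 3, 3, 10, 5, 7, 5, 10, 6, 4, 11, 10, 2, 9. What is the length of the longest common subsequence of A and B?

Backtracking the LCS table gives one alignment: 7 (A2,B5) → 5 (A3,B6) → 11 (A6,B10) → 10 (A8,B11).
So the longest common subsequence has length 4.

4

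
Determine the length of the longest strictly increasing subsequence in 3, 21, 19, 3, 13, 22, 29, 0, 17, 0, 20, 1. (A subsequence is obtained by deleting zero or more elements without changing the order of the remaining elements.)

4

Let dp[i] be the longest increasing subsequence ending at position i. Then dp = [1, 2, 2, 1, 2, 3, 4, 1, 3, 1, 4, 2].
The maximum is 4; one witness is 3, 21, 22, 29 at positions 1,2,6,7.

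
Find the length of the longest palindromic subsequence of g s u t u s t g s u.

One longest palindromic subsequence is gsutusg (positions 1,2,3,4,5,6,8); it reads the same forward and backward, and the interval DP gives dp[1][10] = 7.

7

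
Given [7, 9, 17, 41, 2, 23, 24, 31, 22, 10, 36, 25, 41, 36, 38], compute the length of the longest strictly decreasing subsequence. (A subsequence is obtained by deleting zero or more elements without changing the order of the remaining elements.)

Let dp[i] be the longest decreasing subsequence ending at position i. Then dp = [1, 1, 1, 1, 2, 2, 2, 2, 3, 4, 2, 3, 1, 2, 2].
The maximum is 4; one witness is 41, 23, 22, 10 at positions 4,6,9,10.

4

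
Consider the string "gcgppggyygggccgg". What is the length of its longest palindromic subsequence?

One longest palindromic subsequence is gcgggyygggcg (positions 1,2,3,6,7,8,9,10,11,12,14,16); it reads the same forward and backward, and the interval DP gives dp[1][16] = 12.

12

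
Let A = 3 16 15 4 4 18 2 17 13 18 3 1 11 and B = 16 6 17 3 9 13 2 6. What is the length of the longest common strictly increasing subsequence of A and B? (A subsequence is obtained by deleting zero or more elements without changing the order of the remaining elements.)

2

For each value that appears in both, track the longest common increasing run ending there.
The best achievable length is 2; one witness is 16, 17 (A-positions 2,8, B-positions 1,3).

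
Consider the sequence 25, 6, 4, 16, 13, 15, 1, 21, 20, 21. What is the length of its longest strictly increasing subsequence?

5

Let dp[i] be the longest increasing subsequence ending at position i. Then dp = [1, 1, 1, 2, 2, 3, 1, 4, 4, 5].
The maximum is 5; one witness is 6, 13, 15, 20, 21 at positions 2,5,6,9,10.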